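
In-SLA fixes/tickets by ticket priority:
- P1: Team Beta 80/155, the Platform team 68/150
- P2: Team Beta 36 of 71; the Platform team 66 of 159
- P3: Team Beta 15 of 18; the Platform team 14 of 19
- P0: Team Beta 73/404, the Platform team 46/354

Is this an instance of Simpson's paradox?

No

P1: Team Beta 80/155 = 51.6%, the Platform team 68/150 = 45.3% → Team Beta
P2: Team Beta 36/71 = 50.7%, the Platform team 66/159 = 41.5% → Team Beta
P3: Team Beta 15/18 = 83.3%, the Platform team 14/19 = 73.7% → Team Beta
P0: Team Beta 73/404 = 18.1%, the Platform team 46/354 = 13.0% → Team Beta
Overall: Team Beta 204/648 = 31.5%, the Platform team 194/682 = 28.4% → Team Beta
Team Beta wins overall and in every ticket group — no reversal.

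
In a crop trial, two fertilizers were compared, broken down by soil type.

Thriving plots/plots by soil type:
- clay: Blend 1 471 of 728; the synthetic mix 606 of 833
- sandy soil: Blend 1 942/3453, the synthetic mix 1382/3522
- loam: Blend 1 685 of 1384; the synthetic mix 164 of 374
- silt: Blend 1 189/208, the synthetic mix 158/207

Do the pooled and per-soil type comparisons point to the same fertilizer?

Clay: Blend 1 471/728 = 64.7%, the synthetic mix 606/833 = 72.7% → the synthetic mix
Sandy soil: Blend 1 942/3453 = 27.3%, the synthetic mix 1382/3522 = 39.2% → the synthetic mix
Loam: Blend 1 685/1384 = 49.5%, the synthetic mix 164/374 = 43.9% → Blend 1
Silt: Blend 1 189/208 = 90.9%, the synthetic mix 158/207 = 76.3% → Blend 1
Overall: Blend 1 2287/5773 = 39.6%, the synthetic mix 2310/4936 = 46.8% → the synthetic mix
Neither sweeps: Blend 1 wins 2 of 4 groups, the synthetic mix wins 2. The synthetic mix wins overall but not every group — no Simpson reversal.

No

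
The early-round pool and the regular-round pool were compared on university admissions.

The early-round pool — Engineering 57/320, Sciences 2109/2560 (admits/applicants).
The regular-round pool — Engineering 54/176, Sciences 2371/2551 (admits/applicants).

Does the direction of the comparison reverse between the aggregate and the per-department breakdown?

Engineering: the early-round pool 57/320 = 17.8%, the regular-round pool 54/176 = 30.7% → the regular-round pool
Sciences: the early-round pool 2109/2560 = 82.4%, the regular-round pool 2371/2551 = 92.9% → the regular-round pool
Overall: the early-round pool 2166/2880 = 75.2%, the regular-round pool 2425/2727 = 88.9% → the regular-round pool
The regular-round pool wins overall and in every department group — no reversal.

No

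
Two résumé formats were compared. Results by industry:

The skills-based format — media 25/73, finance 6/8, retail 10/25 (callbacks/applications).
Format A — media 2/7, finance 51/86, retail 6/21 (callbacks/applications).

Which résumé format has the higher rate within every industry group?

Media: the skills-based format 25/73 = 34.2%, Format A 2/7 = 28.6% → the skills-based format
Finance: the skills-based format 6/8 = 75.0%, Format A 51/86 = 59.3% → the skills-based format
Retail: the skills-based format 10/25 = 40.0%, Format A 6/21 = 28.6% → the skills-based format
The skills-based format has the higher rate in all 3 groups.

the skills-based format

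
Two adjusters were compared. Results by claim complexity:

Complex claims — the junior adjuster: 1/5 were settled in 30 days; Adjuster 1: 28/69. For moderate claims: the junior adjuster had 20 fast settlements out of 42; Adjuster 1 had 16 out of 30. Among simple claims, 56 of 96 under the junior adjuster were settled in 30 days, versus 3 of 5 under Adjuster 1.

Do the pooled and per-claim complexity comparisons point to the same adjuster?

Complex: the junior adjuster 1/5 = 20.0%, Adjuster 1 28/69 = 40.6% → Adjuster 1
Moderate: the junior adjuster 20/42 = 47.6%, Adjuster 1 16/30 = 53.3% → Adjuster 1
Simple: the junior adjuster 56/96 = 58.3%, Adjuster 1 3/5 = 60.0% → Adjuster 1
Overall: the junior adjuster 77/143 = 53.8%, Adjuster 1 47/104 = 45.2% → the junior adjuster
Adjuster 1 wins each claim group but the junior adjuster wins overall — the comparison reverses. Adjuster 1's claims skew toward complex, which has a lower base rate.

No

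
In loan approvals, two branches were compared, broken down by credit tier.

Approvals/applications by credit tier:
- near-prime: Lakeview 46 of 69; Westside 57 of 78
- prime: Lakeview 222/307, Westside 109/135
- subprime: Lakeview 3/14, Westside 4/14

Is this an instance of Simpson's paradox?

Near-prime: Lakeview 46/69 = 66.7%, Westside 57/78 = 73.1% → Westside
Prime: Lakeview 222/307 = 72.3%, Westside 109/135 = 80.7% → Westside
Subprime: Lakeview 3/14 = 21.4%, Westside 4/14 = 28.6% → Westside
Overall: Lakeview 271/390 = 69.5%, Westside 170/227 = 74.9% → Westside
Westside wins overall and in every credit group — no reversal.

No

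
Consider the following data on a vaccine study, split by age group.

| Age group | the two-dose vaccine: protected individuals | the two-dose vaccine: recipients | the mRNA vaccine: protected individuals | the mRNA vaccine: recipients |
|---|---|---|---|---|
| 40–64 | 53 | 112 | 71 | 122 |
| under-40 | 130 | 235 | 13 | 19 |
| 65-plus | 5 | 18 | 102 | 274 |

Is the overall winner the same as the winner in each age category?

No

40–64: the two-dose vaccine 53/112 = 47.3%, the mRNA vaccine 71/122 = 58.2% → the mRNA vaccine
Under-40: the two-dose vaccine 130/235 = 55.3%, the mRNA vaccine 13/19 = 68.4% → the mRNA vaccine
65-plus: the two-dose vaccine 5/18 = 27.8%, the mRNA vaccine 102/274 = 37.2% → the mRNA vaccine
Overall: the two-dose vaccine 188/365 = 51.5%, the mRNA vaccine 186/415 = 44.8% → the two-dose vaccine
The mRNA vaccine wins each age group but the two-dose vaccine wins overall — the comparison reverses. The mRNA vaccine's recipients skew toward 65-plus, which has a lower base rate.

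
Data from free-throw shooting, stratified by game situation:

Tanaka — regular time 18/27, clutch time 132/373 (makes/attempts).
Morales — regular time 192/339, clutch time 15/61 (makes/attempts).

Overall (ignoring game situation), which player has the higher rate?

Morales

Regular time: Tanaka 18/27 = 66.7%, Morales 192/339 = 56.6% → Tanaka
Clutch time: Tanaka 132/373 = 35.4%, Morales 15/61 = 24.6% → Tanaka
Overall: Tanaka 150/400 = 37.5%, Morales 207/400 = 51.8% → Morales
(Tanaka wins every game group but Morales wins overall — Tanaka's attempts skew toward the low-rate clutch time group.)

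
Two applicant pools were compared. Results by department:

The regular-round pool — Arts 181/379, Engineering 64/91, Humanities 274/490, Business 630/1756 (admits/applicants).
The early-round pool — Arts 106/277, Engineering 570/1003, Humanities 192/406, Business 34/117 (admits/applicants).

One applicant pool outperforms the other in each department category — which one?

the regular-round pool

Arts: the regular-round pool 181/379 = 47.8%, the early-round pool 106/277 = 38.3% → the regular-round pool
Engineering: the regular-round pool 64/91 = 70.3%, the early-round pool 570/1003 = 56.8% → the regular-round pool
Humanities: the regular-round pool 274/490 = 55.9%, the early-round pool 192/406 = 47.3% → the regular-round pool
Business: the regular-round pool 630/1756 = 35.9%, the early-round pool 34/117 = 29.1% → the regular-round pool
The regular-round pool has the higher rate in all 4 groups.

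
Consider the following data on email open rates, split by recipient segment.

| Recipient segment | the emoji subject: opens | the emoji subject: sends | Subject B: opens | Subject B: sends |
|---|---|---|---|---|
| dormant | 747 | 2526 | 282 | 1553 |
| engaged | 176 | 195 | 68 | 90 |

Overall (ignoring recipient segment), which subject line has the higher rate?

the emoji subject

Dormant: the emoji subject 747/2526 = 29.6%, Subject B 282/1553 = 18.2% → the emoji subject
Engaged: the emoji subject 176/195 = 90.3%, Subject B 68/90 = 75.6% → the emoji subject
Overall: the emoji subject 923/2721 = 33.9%, Subject B 350/1643 = 21.3% → the emoji subject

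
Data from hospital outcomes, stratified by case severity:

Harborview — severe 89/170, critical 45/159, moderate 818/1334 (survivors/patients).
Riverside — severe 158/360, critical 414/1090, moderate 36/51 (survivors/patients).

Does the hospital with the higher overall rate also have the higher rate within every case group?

No

Severe: Harborview 89/170 = 52.4%, Riverside 158/360 = 43.9% → Harborview
Critical: Harborview 45/159 = 28.3%, Riverside 414/1090 = 38.0% → Riverside
Moderate: Harborview 818/1334 = 61.3%, Riverside 36/51 = 70.6% → Riverside
Overall: Harborview 952/1663 = 57.2%, Riverside 608/1501 = 40.5% → Harborview
Neither sweeps: Harborview wins 1 of 3 groups, Riverside wins 2. Harborview wins overall but not every group — no Simpson reversal.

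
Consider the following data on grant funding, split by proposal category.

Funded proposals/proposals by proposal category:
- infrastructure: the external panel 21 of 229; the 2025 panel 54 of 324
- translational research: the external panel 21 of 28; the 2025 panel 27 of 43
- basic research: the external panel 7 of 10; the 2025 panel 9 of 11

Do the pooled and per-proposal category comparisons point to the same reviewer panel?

No

Infrastructure: the external panel 21/229 = 9.2%, the 2025 panel 54/324 = 16.7% → the 2025 panel
Translational research: the external panel 21/28 = 75.0%, the 2025 panel 27/43 = 62.8% → the external panel
Basic research: the external panel 7/10 = 70.0%, the 2025 panel 9/11 = 81.8% → the 2025 panel
Overall: the external panel 49/267 = 18.4%, the 2025 panel 90/378 = 23.8% → the 2025 panel
Neither sweeps: the external panel wins 1 of 3 groups, the 2025 panel wins 2. The 2025 panel wins overall but not every group — no Simpson reversal.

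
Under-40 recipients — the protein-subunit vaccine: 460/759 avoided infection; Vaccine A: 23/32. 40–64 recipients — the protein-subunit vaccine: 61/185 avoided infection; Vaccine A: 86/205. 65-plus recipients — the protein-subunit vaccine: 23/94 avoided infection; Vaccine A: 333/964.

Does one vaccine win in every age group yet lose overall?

Yes

Under-40: the protein-subunit vaccine 460/759 = 60.6%, Vaccine A 23/32 = 71.9% → Vaccine A
40–64: the protein-subunit vaccine 61/185 = 33.0%, Vaccine A 86/205 = 42.0% → Vaccine A
65-plus: the protein-subunit vaccine 23/94 = 24.5%, Vaccine A 333/964 = 34.5% → Vaccine A
Overall: the protein-subunit vaccine 544/1038 = 52.4%, Vaccine A 442/1201 = 36.8% → the protein-subunit vaccine
Vaccine A wins each age group but the protein-subunit vaccine wins overall — the comparison reverses. Vaccine A's recipients skew toward 65-plus, which has a lower base rate.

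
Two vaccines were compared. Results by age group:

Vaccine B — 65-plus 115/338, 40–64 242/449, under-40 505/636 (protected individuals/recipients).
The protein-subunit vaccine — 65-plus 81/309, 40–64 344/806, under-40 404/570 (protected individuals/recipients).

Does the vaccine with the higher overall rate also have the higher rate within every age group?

65-plus: Vaccine B 115/338 = 34.0%, the protein-subunit vaccine 81/309 = 26.2% → Vaccine B
40–64: Vaccine B 242/449 = 53.9%, the protein-subunit vaccine 344/806 = 42.7% → Vaccine B
Under-40: Vaccine B 505/636 = 79.4%, the protein-subunit vaccine 404/570 = 70.9% → Vaccine B
Overall: Vaccine B 862/1423 = 60.6%, the protein-subunit vaccine 829/1685 = 49.2% → Vaccine B
Vaccine B wins overall and in every age group — no reversal.

Yes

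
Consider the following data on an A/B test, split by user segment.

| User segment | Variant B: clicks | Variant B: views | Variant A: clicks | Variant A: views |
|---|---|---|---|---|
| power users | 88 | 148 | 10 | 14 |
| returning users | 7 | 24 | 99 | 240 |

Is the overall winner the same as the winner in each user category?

Power users: Variant B 88/148 = 59.5%, Variant A 10/14 = 71.4% → Variant A
Returning users: Variant B 7/24 = 29.2%, Variant A 99/240 = 41.2% → Variant A
Overall: Variant B 95/172 = 55.2%, Variant A 109/254 = 42.9% → Variant B
Variant A wins each user group but Variant B wins overall — the comparison reverses. Variant A's views skew toward returning users, which has a lower base rate.

No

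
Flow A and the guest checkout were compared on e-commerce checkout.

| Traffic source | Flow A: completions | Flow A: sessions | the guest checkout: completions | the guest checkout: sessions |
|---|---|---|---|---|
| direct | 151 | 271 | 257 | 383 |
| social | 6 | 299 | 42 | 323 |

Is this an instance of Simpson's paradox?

No

Direct: Flow A 151/271 = 55.7%, the guest checkout 257/383 = 67.1% → the guest checkout
Social: Flow A 6/299 = 2.0%, the guest checkout 42/323 = 13.0% → the guest checkout
Overall: Flow A 157/570 = 27.5%, the guest checkout 299/706 = 42.4% → the guest checkout
The guest checkout wins overall and in every traffic group — no reversal.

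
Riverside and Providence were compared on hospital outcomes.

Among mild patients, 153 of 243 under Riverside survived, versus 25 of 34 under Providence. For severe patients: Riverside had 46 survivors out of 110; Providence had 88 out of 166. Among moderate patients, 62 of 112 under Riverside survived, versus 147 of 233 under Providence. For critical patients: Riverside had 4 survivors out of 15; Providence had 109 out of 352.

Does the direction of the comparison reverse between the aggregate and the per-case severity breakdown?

Mild: Riverside 153/243 = 63.0%, Providence 25/34 = 73.5% → Providence
Severe: Riverside 46/110 = 41.8%, Providence 88/166 = 53.0% → Providence
Moderate: Riverside 62/112 = 55.4%, Providence 147/233 = 63.1% → Providence
Critical: Riverside 4/15 = 26.7%, Providence 109/352 = 31.0% → Providence
Overall: Riverside 265/480 = 55.2%, Providence 369/785 = 47.0% → Riverside
Providence wins each case group but Riverside wins overall — the comparison reverses. Providence's patients skew toward critical, which has a lower base rate.

Yes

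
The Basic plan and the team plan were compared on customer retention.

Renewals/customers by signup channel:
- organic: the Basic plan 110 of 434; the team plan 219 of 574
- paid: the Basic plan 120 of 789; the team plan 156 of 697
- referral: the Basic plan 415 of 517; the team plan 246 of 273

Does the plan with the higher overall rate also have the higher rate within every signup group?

Yes

Organic: the Basic plan 110/434 = 25.3%, the team plan 219/574 = 38.2% → the team plan
Paid: the Basic plan 120/789 = 15.2%, the team plan 156/697 = 22.4% → the team plan
Referral: the Basic plan 415/517 = 80.3%, the team plan 246/273 = 90.1% → the team plan
Overall: the Basic plan 645/1740 = 37.1%, the team plan 621/1544 = 40.2% → the team plan
The team plan wins overall and in every signup group — no reversal.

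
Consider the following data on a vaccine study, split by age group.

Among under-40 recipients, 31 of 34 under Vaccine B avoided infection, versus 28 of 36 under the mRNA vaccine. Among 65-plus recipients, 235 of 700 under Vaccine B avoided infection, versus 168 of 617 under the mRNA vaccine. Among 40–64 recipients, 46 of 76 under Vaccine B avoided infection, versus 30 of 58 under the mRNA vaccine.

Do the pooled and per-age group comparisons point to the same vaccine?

Under-40: Vaccine B 31/34 = 91.2%, the mRNA vaccine 28/36 = 77.8% → Vaccine B
65-plus: Vaccine B 235/700 = 33.6%, the mRNA vaccine 168/617 = 27.2% → Vaccine B
40–64: Vaccine B 46/76 = 60.5%, the mRNA vaccine 30/58 = 51.7% → Vaccine B
Overall: Vaccine B 312/810 = 38.5%, the mRNA vaccine 226/711 = 31.8% → Vaccine B
Vaccine B wins overall and in every age group — no reversal.

Yes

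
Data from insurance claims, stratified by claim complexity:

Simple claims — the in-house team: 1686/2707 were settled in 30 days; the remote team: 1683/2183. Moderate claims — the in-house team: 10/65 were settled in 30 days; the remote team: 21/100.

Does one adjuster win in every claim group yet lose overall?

No

Simple: the in-house team 1686/2707 = 62.3%, the remote team 1683/2183 = 77.1% → the remote team
Moderate: the in-house team 10/65 = 15.4%, the remote team 21/100 = 21.0% → the remote team
Overall: the in-house team 1696/2772 = 61.2%, the remote team 1704/2283 = 74.6% → the remote team
The remote team wins overall and in every claim group — no reversal.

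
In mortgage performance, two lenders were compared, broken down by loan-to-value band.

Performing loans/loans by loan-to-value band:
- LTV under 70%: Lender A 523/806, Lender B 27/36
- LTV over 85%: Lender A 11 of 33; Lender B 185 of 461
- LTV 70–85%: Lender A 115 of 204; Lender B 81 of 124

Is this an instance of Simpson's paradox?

LTV under 70%: Lender A 523/806 = 64.9%, Lender B 27/36 = 75.0% → Lender B
LTV over 85%: Lender A 11/33 = 33.3%, Lender B 185/461 = 40.1% → Lender B
LTV 70–85%: Lender A 115/204 = 56.4%, Lender B 81/124 = 65.3% → Lender B
Overall: Lender A 649/1043 = 62.2%, Lender B 293/621 = 47.2% → Lender A
Lender B wins each loan-to-value group but Lender A wins overall — the comparison reverses. Lender B's loans skew toward LTV over 85%, which has a lower base rate.

Yes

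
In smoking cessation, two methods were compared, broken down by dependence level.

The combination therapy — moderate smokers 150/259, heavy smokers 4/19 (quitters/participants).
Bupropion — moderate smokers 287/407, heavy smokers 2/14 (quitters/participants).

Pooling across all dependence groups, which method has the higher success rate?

bupropion

Moderate smokers: the combination therapy 150/259 = 57.9%, bupropion 287/407 = 70.5% → bupropion
Heavy smokers: the combination therapy 4/19 = 21.1%, bupropion 2/14 = 14.3% → the combination therapy
Overall: the combination therapy 154/278 = 55.4%, bupropion 289/421 = 68.6% → bupropion
(Neither sweeps every dependence group, but bupropion has the higher pooled rate.)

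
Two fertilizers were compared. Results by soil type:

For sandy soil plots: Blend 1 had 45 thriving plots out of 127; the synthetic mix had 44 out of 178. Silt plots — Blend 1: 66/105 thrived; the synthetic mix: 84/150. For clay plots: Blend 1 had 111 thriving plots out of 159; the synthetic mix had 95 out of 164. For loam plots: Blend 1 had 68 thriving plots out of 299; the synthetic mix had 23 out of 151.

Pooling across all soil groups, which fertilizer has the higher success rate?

Sandy soil: Blend 1 45/127 = 35.4%, the synthetic mix 44/178 = 24.7% → Blend 1
Silt: Blend 1 66/105 = 62.9%, the synthetic mix 84/150 = 56.0% → Blend 1
Clay: Blend 1 111/159 = 69.8%, the synthetic mix 95/164 = 57.9% → Blend 1
Loam: Blend 1 68/299 = 22.7%, the synthetic mix 23/151 = 15.2% → Blend 1
Overall: Blend 1 290/690 = 42.0%, the synthetic mix 246/643 = 38.3% → Blend 1

Blend 1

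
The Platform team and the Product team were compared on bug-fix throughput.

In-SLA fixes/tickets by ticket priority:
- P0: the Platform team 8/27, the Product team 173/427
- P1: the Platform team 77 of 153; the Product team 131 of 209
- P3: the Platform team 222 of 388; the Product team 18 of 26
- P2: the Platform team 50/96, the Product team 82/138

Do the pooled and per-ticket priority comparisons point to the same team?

No

P0: the Platform team 8/27 = 29.6%, the Product team 173/427 = 40.5% → the Product team
P1: the Platform team 77/153 = 50.3%, the Product team 131/209 = 62.7% → the Product team
P3: the Platform team 222/388 = 57.2%, the Product team 18/26 = 69.2% → the Product team
P2: the Platform team 50/96 = 52.1%, the Product team 82/138 = 59.4% → the Product team
Overall: the Platform team 357/664 = 53.8%, the Product team 404/800 = 50.5% → the Platform team
The Product team wins each ticket group but the Platform team wins overall — the comparison reverses. The Product team's tickets skew toward P0, which has a lower base rate.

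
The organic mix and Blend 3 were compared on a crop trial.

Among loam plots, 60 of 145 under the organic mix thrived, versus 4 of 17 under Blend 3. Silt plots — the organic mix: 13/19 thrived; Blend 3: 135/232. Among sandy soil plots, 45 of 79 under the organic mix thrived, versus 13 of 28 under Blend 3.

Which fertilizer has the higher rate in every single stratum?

Loam: the organic mix 60/145 = 41.4%, Blend 3 4/17 = 23.5% → the organic mix
Silt: the organic mix 13/19 = 68.4%, Blend 3 135/232 = 58.2% → the organic mix
Sandy soil: the organic mix 45/79 = 57.0%, Blend 3 13/28 = 46.4% → the organic mix
The organic mix has the higher rate in all 3 groups.

the organic mix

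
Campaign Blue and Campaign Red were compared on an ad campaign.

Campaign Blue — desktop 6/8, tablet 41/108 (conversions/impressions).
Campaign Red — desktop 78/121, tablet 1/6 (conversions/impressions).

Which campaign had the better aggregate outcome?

Desktop: Campaign Blue 6/8 = 75.0%, Campaign Red 78/121 = 64.5% → Campaign Blue
Tablet: Campaign Blue 41/108 = 38.0%, Campaign Red 1/6 = 16.7% → Campaign Blue
Overall: Campaign Blue 47/116 = 40.5%, Campaign Red 79/127 = 62.2% → Campaign Red
(Campaign Blue wins every device group but Campaign Red wins overall — Campaign Blue's impressions skew toward the low-rate tablet group.)

Campaign Red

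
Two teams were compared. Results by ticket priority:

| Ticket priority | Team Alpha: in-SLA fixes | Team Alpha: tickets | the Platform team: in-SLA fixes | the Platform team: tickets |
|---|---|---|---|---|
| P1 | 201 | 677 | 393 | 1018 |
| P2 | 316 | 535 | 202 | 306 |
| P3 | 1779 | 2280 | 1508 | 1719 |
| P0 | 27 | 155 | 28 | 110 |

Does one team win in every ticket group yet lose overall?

No

P1: Team Alpha 201/677 = 29.7%, the Platform team 393/1018 = 38.6% → the Platform team
P2: Team Alpha 316/535 = 59.1%, the Platform team 202/306 = 66.0% → the Platform team
P3: Team Alpha 1779/2280 = 78.0%, the Platform team 1508/1719 = 87.7% → the Platform team
P0: Team Alpha 27/155 = 17.4%, the Platform team 28/110 = 25.5% → the Platform team
Overall: Team Alpha 2323/3647 = 63.7%, the Platform team 2131/3153 = 67.6% → the Platform team
The Platform team wins overall and in every ticket group — no reversal.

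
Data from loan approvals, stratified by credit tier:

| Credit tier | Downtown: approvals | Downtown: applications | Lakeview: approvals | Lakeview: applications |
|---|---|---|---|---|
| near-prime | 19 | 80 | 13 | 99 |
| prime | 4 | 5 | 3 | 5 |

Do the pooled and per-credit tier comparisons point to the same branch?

Near-prime: Downtown 19/80 = 23.8%, Lakeview 13/99 = 13.1% → Downtown
Prime: Downtown 4/5 = 80.0%, Lakeview 3/5 = 60.0% → Downtown
Overall: Downtown 23/85 = 27.1%, Lakeview 16/104 = 15.4% → Downtown
Downtown wins overall and in every credit group — no reversal.

Yes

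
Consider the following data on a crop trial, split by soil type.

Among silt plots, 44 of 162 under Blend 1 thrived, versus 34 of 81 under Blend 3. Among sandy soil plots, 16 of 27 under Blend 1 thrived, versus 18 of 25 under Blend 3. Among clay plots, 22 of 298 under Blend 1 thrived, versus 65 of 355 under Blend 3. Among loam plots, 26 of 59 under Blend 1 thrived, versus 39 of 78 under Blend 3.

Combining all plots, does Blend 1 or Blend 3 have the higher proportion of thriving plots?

Blend 3

Silt: Blend 1 44/162 = 27.2%, Blend 3 34/81 = 42.0% → Blend 3
Sandy soil: Blend 1 16/27 = 59.3%, Blend 3 18/25 = 72.0% → Blend 3
Clay: Blend 1 22/298 = 7.4%, Blend 3 65/355 = 18.3% → Blend 3
Loam: Blend 1 26/59 = 44.1%, Blend 3 39/78 = 50.0% → Blend 3
Overall: Blend 1 108/546 = 19.8%, Blend 3 156/539 = 28.9% → Blend 3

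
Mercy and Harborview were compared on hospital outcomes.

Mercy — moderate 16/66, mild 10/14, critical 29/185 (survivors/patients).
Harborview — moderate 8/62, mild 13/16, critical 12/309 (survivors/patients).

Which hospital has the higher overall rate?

Moderate: Mercy 16/66 = 24.2%, Harborview 8/62 = 12.9% → Mercy
Mild: Mercy 10/14 = 71.4%, Harborview 13/16 = 81.2% → Harborview
Critical: Mercy 29/185 = 15.7%, Harborview 12/309 = 3.9% → Mercy
Overall: Mercy 55/265 = 20.8%, Harborview 33/387 = 8.5% → Mercy
(Neither sweeps every case group, but Mercy has the higher pooled rate.)

Mercy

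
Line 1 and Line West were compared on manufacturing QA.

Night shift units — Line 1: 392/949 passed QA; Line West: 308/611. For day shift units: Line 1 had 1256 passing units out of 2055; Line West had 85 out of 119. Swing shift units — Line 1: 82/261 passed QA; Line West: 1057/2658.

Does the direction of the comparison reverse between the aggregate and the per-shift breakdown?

Night shift: Line 1 392/949 = 41.3%, Line West 308/611 = 50.4% → Line West
Day shift: Line 1 1256/2055 = 61.1%, Line West 85/119 = 71.4% → Line West
Swing shift: Line 1 82/261 = 31.4%, Line West 1057/2658 = 39.8% → Line West
Overall: Line 1 1730/3265 = 53.0%, Line West 1450/3388 = 42.8% → Line 1
Line West wins each shift group but Line 1 wins overall — the comparison reverses. Line West's units skew toward swing shift, which has a lower base rate.

Yes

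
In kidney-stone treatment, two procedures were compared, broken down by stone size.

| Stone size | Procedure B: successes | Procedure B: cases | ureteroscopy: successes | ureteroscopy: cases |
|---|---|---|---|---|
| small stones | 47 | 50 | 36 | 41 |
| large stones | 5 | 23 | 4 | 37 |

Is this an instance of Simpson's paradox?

Small stones: Procedure B 47/50 = 94.0%, ureteroscopy 36/41 = 87.8% → Procedure B
Large stones: Procedure B 5/23 = 21.7%, ureteroscopy 4/37 = 10.8% → Procedure B
Overall: Procedure B 52/73 = 71.2%, ureteroscopy 40/78 = 51.3% → Procedure B
Procedure B wins overall and in every stone group — no reversal.

No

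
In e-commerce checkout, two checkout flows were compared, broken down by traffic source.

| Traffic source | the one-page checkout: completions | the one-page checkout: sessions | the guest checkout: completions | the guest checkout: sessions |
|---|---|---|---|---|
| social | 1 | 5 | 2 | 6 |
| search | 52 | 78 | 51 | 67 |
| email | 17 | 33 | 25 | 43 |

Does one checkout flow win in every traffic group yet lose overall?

Social: the one-page checkout 1/5 = 20.0%, the guest checkout 2/6 = 33.3% → the guest checkout
Search: the one-page checkout 52/78 = 66.7%, the guest checkout 51/67 = 76.1% → the guest checkout
Email: the one-page checkout 17/33 = 51.5%, the guest checkout 25/43 = 58.1% → the guest checkout
Overall: the one-page checkout 70/116 = 60.3%, the guest checkout 78/116 = 67.2% → the guest checkout
The guest checkout wins overall and in every traffic group — no reversal.

No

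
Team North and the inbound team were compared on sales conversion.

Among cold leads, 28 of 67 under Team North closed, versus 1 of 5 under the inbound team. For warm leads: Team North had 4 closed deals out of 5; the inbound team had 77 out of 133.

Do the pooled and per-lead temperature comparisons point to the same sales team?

No

Cold: Team North 28/67 = 41.8%, the inbound team 1/5 = 20.0% → Team North
Warm: Team North 4/5 = 80.0%, the inbound team 77/133 = 57.9% → Team North
Overall: Team North 32/72 = 44.4%, the inbound team 78/138 = 56.5% → the inbound team
Team North wins each lead group but the inbound team wins overall — the comparison reverses. Team North's leads skew toward cold, which has a lower base rate.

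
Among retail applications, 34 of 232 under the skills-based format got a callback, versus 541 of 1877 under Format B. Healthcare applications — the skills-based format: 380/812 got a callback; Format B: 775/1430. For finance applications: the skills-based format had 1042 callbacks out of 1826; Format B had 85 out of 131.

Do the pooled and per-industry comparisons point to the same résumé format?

Retail: the skills-based format 34/232 = 14.7%, Format B 541/1877 = 28.8% → Format B
Healthcare: the skills-based format 380/812 = 46.8%, Format B 775/1430 = 54.2% → Format B
Finance: the skills-based format 1042/1826 = 57.1%, Format B 85/131 = 64.9% → Format B
Overall: the skills-based format 1456/2870 = 50.7%, Format B 1401/3438 = 40.8% → the skills-based format
Format B wins each industry group but the skills-based format wins overall — the comparison reverses. Format B's applications skew toward retail, which has a lower base rate.

No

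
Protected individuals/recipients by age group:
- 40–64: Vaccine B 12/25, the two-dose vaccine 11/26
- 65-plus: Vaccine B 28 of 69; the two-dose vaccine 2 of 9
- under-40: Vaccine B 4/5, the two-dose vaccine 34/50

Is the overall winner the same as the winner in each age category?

No

40–64: Vaccine B 12/25 = 48.0%, the two-dose vaccine 11/26 = 42.3% → Vaccine B
65-plus: Vaccine B 28/69 = 40.6%, the two-dose vaccine 2/9 = 22.2% → Vaccine B
Under-40: Vaccine B 4/5 = 80.0%, the two-dose vaccine 34/50 = 68.0% → Vaccine B
Overall: Vaccine B 44/99 = 44.4%, the two-dose vaccine 47/85 = 55.3% → the two-dose vaccine
Vaccine B wins each age group but the two-dose vaccine wins overall — the comparison reverses. Vaccine B's recipients skew toward 65-plus, which has a lower base rate.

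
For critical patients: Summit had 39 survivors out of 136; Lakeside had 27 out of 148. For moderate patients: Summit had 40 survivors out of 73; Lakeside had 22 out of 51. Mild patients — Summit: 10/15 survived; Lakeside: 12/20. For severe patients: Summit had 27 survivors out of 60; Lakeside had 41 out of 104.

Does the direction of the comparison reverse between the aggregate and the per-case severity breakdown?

No

Critical: Summit 39/136 = 28.7%, Lakeside 27/148 = 18.2% → Summit
Moderate: Summit 40/73 = 54.8%, Lakeside 22/51 = 43.1% → Summit
Mild: Summit 10/15 = 66.7%, Lakeside 12/20 = 60.0% → Summit
Severe: Summit 27/60 = 45.0%, Lakeside 41/104 = 39.4% → Summit
Overall: Summit 116/284 = 40.8%, Lakeside 102/323 = 31.6% → Summit
Summit wins overall and in every case group — no reversal.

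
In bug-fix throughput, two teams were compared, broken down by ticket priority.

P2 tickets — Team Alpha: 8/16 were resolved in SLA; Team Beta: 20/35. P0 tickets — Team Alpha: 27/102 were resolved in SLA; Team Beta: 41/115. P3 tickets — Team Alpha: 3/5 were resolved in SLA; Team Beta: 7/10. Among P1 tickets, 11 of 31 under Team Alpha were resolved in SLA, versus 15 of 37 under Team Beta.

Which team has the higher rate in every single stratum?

P2: Team Alpha 8/16 = 50.0%, Team Beta 20/35 = 57.1% → Team Beta
P0: Team Alpha 27/102 = 26.5%, Team Beta 41/115 = 35.7% → Team Beta
P3: Team Alpha 3/5 = 60.0%, Team Beta 7/10 = 70.0% → Team Beta
P1: Team Alpha 11/31 = 35.5%, Team Beta 15/37 = 40.5% → Team Beta
Team Beta has the higher rate in all 4 groups.

Team Beta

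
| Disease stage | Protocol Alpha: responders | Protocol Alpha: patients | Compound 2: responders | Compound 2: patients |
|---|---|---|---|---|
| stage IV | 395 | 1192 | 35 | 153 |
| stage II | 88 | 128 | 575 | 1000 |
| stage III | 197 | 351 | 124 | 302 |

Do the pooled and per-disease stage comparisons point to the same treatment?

Stage IV: Protocol Alpha 395/1192 = 33.1%, Compound 2 35/153 = 22.9% → Protocol Alpha
Stage II: Protocol Alpha 88/128 = 68.8%, Compound 2 575/1000 = 57.5% → Protocol Alpha
Stage III: Protocol Alpha 197/351 = 56.1%, Compound 2 124/302 = 41.1% → Protocol Alpha
Overall: Protocol Alpha 680/1671 = 40.7%, Compound 2 734/1455 = 50.4% → Compound 2
Protocol Alpha wins each disease group but Compound 2 wins overall — the comparison reverses. Protocol Alpha's patients skew toward stage IV, which has a lower base rate.

No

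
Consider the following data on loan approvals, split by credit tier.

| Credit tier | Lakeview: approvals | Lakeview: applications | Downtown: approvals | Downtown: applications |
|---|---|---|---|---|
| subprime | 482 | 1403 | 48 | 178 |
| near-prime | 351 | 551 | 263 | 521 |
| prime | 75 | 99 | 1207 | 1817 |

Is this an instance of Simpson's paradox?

Subprime: Lakeview 482/1403 = 34.4%, Downtown 48/178 = 27.0% → Lakeview
Near-prime: Lakeview 351/551 = 63.7%, Downtown 263/521 = 50.5% → Lakeview
Prime: Lakeview 75/99 = 75.8%, Downtown 1207/1817 = 66.4% → Lakeview
Overall: Lakeview 908/2053 = 44.2%, Downtown 1518/2516 = 60.3% → Downtown
Lakeview wins each credit group but Downtown wins overall — the comparison reverses. Lakeview's applications skew toward subprime, which has a lower base rate.

Yes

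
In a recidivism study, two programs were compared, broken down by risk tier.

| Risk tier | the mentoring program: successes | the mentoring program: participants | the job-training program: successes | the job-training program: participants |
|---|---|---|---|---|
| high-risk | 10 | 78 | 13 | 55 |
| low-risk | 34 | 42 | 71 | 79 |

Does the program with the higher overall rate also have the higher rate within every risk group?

Yes

High-risk: the mentoring program 10/78 = 12.8%, the job-training program 13/55 = 23.6% → the job-training program
Low-risk: the mentoring program 34/42 = 81.0%, the job-training program 71/79 = 89.9% → the job-training program
Overall: the mentoring program 44/120 = 36.7%, the job-training program 84/134 = 62.7% → the job-training program
The job-training program wins overall and in every risk group — no reversal.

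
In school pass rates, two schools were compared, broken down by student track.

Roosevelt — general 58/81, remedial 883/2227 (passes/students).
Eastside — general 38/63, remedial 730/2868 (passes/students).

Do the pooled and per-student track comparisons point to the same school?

General: Roosevelt 58/81 = 71.6%, Eastside 38/63 = 60.3% → Roosevelt
Remedial: Roosevelt 883/2227 = 39.6%, Eastside 730/2868 = 25.5% → Roosevelt
Overall: Roosevelt 941/2308 = 40.8%, Eastside 768/2931 = 26.2% → Roosevelt
Roosevelt wins overall and in every student group — no reversal.

Yes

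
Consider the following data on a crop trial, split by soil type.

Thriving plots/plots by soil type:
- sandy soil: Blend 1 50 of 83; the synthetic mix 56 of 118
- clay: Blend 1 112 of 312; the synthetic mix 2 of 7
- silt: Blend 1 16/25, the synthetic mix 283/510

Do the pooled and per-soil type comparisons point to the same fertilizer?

No

Sandy soil: Blend 1 50/83 = 60.2%, the synthetic mix 56/118 = 47.5% → Blend 1
Clay: Blend 1 112/312 = 35.9%, the synthetic mix 2/7 = 28.6% → Blend 1
Silt: Blend 1 16/25 = 64.0%, the synthetic mix 283/510 = 55.5% → Blend 1
Overall: Blend 1 178/420 = 42.4%, the synthetic mix 341/635 = 53.7% → the synthetic mix
Blend 1 wins each soil group but the synthetic mix wins overall — the comparison reverses. Blend 1's plots skew toward clay, which has a lower base rate.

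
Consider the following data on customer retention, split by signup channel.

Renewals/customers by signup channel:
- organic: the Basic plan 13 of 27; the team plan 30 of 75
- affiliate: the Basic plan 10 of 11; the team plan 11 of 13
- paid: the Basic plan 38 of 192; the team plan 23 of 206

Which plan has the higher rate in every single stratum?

the Basic plan

Organic: the Basic plan 13/27 = 48.1%, the team plan 30/75 = 40.0% → the Basic plan
Affiliate: the Basic plan 10/11 = 90.9%, the team plan 11/13 = 84.6% → the Basic plan
Paid: the Basic plan 38/192 = 19.8%, the team plan 23/206 = 11.2% → the Basic plan
The Basic plan has the higher rate in all 3 groups.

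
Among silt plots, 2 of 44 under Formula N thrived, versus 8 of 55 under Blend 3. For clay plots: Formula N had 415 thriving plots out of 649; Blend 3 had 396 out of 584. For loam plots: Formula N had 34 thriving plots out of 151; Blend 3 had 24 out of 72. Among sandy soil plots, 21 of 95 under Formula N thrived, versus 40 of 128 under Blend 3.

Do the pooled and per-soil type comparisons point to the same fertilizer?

Yes

Silt: Formula N 2/44 = 4.5%, Blend 3 8/55 = 14.5% → Blend 3
Clay: Formula N 415/649 = 63.9%, Blend 3 396/584 = 67.8% → Blend 3
Loam: Formula N 34/151 = 22.5%, Blend 3 24/72 = 33.3% → Blend 3
Sandy soil: Formula N 21/95 = 22.1%, Blend 3 40/128 = 31.2% → Blend 3
Overall: Formula N 472/939 = 50.3%, Blend 3 468/839 = 55.8% → Blend 3
Blend 3 wins overall and in every soil group — no reversal.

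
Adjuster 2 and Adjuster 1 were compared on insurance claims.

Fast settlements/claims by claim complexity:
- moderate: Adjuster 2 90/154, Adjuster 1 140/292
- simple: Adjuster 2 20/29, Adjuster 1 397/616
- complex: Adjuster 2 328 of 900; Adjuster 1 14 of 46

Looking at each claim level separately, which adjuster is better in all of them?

Moderate: Adjuster 2 90/154 = 58.4%, Adjuster 1 140/292 = 47.9% → Adjuster 2
Simple: Adjuster 2 20/29 = 69.0%, Adjuster 1 397/616 = 64.4% → Adjuster 2
Complex: Adjuster 2 328/900 = 36.4%, Adjuster 1 14/46 = 30.4% → Adjuster 2
Adjuster 2 has the higher rate in all 3 groups.

Adjuster 2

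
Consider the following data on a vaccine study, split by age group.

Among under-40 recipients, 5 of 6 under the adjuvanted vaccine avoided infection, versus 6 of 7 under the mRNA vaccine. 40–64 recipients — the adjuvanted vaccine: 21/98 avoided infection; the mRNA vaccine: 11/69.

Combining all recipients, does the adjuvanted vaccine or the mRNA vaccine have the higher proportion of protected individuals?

Under-40: the adjuvanted vaccine 5/6 = 83.3%, the mRNA vaccine 6/7 = 85.7% → the mRNA vaccine
40–64: the adjuvanted vaccine 21/98 = 21.4%, the mRNA vaccine 11/69 = 15.9% → the adjuvanted vaccine
Overall: the adjuvanted vaccine 26/104 = 25.0%, the mRNA vaccine 17/76 = 22.4% → the adjuvanted vaccine
(Neither sweeps every age group, but the adjuvanted vaccine has the higher pooled rate.)

the adjuvanted vaccine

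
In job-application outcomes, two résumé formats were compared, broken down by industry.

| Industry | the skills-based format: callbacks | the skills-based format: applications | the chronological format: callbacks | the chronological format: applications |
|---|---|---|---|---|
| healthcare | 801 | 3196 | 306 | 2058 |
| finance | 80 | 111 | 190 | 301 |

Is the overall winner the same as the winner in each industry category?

Healthcare: the skills-based format 801/3196 = 25.1%, the chronological format 306/2058 = 14.9% → the skills-based format
Finance: the skills-based format 80/111 = 72.1%, the chronological format 190/301 = 63.1% → the skills-based format
Overall: the skills-based format 881/3307 = 26.6%, the chronological format 496/2359 = 21.0% → the skills-based format
The skills-based format wins overall and in every industry group — no reversal.

Yes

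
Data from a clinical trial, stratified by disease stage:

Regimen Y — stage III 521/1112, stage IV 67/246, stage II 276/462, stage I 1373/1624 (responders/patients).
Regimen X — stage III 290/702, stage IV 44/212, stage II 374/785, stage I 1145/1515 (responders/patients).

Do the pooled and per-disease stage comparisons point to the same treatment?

Stage III: Regimen Y 521/1112 = 46.9%, Regimen X 290/702 = 41.3% → Regimen Y
Stage IV: Regimen Y 67/246 = 27.2%, Regimen X 44/212 = 20.8% → Regimen Y
Stage II: Regimen Y 276/462 = 59.7%, Regimen X 374/785 = 47.6% → Regimen Y
Stage I: Regimen Y 1373/1624 = 84.5%, Regimen X 1145/1515 = 75.6% → Regimen Y
Overall: Regimen Y 2237/3444 = 65.0%, Regimen X 1853/3214 = 57.7% → Regimen Y
Regimen Y wins overall and in every disease group — no reversal.

Yes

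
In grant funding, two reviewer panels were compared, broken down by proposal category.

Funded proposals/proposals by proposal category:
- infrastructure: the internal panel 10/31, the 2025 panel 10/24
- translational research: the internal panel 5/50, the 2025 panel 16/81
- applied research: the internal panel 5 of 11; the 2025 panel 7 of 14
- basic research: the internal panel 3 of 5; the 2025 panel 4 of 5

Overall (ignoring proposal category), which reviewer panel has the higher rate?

Infrastructure: the internal panel 10/31 = 32.3%, the 2025 panel 10/24 = 41.7% → the 2025 panel
Translational research: the internal panel 5/50 = 10.0%, the 2025 panel 16/81 = 19.8% → the 2025 panel
Applied research: the internal panel 5/11 = 45.5%, the 2025 panel 7/14 = 50.0% → the 2025 panel
Basic research: the internal panel 3/5 = 60.0%, the 2025 panel 4/5 = 80.0% → the 2025 panel
Overall: the internal panel 23/97 = 23.7%, the 2025 panel 37/124 = 29.8% → the 2025 panel

the 2025 panel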